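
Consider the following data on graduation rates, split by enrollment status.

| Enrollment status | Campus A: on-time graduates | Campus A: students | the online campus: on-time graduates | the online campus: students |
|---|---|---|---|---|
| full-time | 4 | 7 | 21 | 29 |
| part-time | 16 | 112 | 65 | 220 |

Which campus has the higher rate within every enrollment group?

the online campus

Full-time: Campus A 4/7 = 57.1%, the online campus 21/29 = 72.4% → the online campus
Part-time: Campus A 16/112 = 14.3%, the online campus 65/220 = 29.5% → the online campus
The online campus has the higher rate in both groups.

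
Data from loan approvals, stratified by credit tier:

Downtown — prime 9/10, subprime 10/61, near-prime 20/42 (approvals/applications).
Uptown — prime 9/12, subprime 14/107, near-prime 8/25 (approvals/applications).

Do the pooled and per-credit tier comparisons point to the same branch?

Yes

Prime: Downtown 9/10 = 90.0%, Uptown 9/12 = 75.0% → Downtown
Subprime: Downtown 10/61 = 16.4%, Uptown 14/107 = 13.1% → Downtown
Near-prime: Downtown 20/42 = 47.6%, Uptown 8/25 = 32.0% → Downtown
Overall: Downtown 39/113 = 34.5%, Uptown 31/144 = 21.5% → Downtown
Downtown wins overall and in every credit group — no reversal.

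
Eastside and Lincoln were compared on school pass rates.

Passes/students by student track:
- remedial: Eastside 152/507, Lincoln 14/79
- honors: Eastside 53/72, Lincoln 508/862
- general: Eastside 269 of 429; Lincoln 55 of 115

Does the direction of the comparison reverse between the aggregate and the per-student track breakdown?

Remedial: Eastside 152/507 = 30.0%, Lincoln 14/79 = 17.7% → Eastside
Honors: Eastside 53/72 = 73.6%, Lincoln 508/862 = 58.9% → Eastside
General: Eastside 269/429 = 62.7%, Lincoln 55/115 = 47.8% → Eastside
Overall: Eastside 474/1008 = 47.0%, Lincoln 577/1056 = 54.6% → Lincoln
Eastside wins each student group but Lincoln wins overall — the comparison reverses. Eastside's students skew toward remedial, which has a lower base rate.

Yes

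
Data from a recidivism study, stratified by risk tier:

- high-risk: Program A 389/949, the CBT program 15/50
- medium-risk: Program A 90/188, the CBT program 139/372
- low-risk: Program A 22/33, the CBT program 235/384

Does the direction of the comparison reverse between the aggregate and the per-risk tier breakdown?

High-risk: Program A 389/949 = 41.0%, the CBT program 15/50 = 30.0% → Program A
Medium-risk: Program A 90/188 = 47.9%, the CBT program 139/372 = 37.4% → Program A
Low-risk: Program A 22/33 = 66.7%, the CBT program 235/384 = 61.2% → Program A
Overall: Program A 501/1170 = 42.8%, the CBT program 389/806 = 48.3% → the CBT program
Program A wins each risk group but the CBT program wins overall — the comparison reverses. Program A's participants skew toward high-risk, which has a lower base rate.

Yes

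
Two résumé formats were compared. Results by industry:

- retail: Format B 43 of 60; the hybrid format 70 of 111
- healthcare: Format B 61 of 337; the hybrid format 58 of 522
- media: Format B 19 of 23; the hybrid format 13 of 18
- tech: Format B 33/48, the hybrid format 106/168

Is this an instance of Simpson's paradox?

Retail: Format B 43/60 = 71.7%, the hybrid format 70/111 = 63.1% → Format B
Healthcare: Format B 61/337 = 18.1%, the hybrid format 58/522 = 11.1% → Format B
Media: Format B 19/23 = 82.6%, the hybrid format 13/18 = 72.2% → Format B
Tech: Format B 33/48 = 68.8%, the hybrid format 106/168 = 63.1% → Format B
Overall: Format B 156/468 = 33.3%, the hybrid format 247/819 = 30.2% → Format B
Format B wins overall and in every industry group — no reversal.

No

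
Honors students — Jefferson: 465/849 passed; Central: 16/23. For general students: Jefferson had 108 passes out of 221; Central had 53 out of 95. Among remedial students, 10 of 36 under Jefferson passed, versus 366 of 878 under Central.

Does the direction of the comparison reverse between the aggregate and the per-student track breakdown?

Yes

Honors: Jefferson 465/849 = 54.8%, Central 16/23 = 69.6% → Central
General: Jefferson 108/221 = 48.9%, Central 53/95 = 55.8% → Central
Remedial: Jefferson 10/36 = 27.8%, Central 366/878 = 41.7% → Central
Overall: Jefferson 583/1106 = 52.7%, Central 435/996 = 43.7% → Jefferson
Central wins each student group but Jefferson wins overall — the comparison reverses. Central's students skew toward remedial, which has a lower base rate.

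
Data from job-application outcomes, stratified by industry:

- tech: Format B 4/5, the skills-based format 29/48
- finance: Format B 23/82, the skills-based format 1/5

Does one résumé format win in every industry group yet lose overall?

Yes

Tech: Format B 4/5 = 80.0%, the skills-based format 29/48 = 60.4% → Format B
Finance: Format B 23/82 = 28.0%, the skills-based format 1/5 = 20.0% → Format B
Overall: Format B 27/87 = 31.0%, the skills-based format 30/53 = 56.6% → the skills-based format
Format B wins each industry group but the skills-based format wins overall — the comparison reverses. Format B's applications skew toward finance, which has a lower base rate.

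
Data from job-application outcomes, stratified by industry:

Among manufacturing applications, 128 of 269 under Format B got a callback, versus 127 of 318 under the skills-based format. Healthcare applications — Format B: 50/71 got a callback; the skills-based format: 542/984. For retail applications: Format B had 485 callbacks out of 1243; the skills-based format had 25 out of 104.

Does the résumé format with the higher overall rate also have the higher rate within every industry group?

Manufacturing: Format B 128/269 = 47.6%, the skills-based format 127/318 = 39.9% → Format B
Healthcare: Format B 50/71 = 70.4%, the skills-based format 542/984 = 55.1% → Format B
Retail: Format B 485/1243 = 39.0%, the skills-based format 25/104 = 24.0% → Format B
Overall: Format B 663/1583 = 41.9%, the skills-based format 694/1406 = 49.4% → the skills-based format
Format B wins each industry group but the skills-based format wins overall — the comparison reverses. Format B's applications skew toward retail, which has a lower base rate.

No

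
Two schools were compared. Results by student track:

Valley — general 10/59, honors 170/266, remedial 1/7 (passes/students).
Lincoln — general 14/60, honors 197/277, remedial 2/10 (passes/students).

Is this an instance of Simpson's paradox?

General: Valley 10/59 = 16.9%, Lincoln 14/60 = 23.3% → Lincoln
Honors: Valley 170/266 = 63.9%, Lincoln 197/277 = 71.1% → Lincoln
Remedial: Valley 1/7 = 14.3%, Lincoln 2/10 = 20.0% → Lincoln
Overall: Valley 181/332 = 54.5%, Lincoln 213/347 = 61.4% → Lincoln
Lincoln wins overall and in every student group — no reversal.

No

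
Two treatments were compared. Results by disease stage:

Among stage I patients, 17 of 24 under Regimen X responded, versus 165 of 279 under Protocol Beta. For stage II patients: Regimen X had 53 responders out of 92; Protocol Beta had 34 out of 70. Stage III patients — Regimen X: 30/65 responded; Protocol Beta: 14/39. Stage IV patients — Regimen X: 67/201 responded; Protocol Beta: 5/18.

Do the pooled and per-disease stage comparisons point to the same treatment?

Stage I: Regimen X 17/24 = 70.8%, Protocol Beta 165/279 = 59.1% → Regimen X
Stage II: Regimen X 53/92 = 57.6%, Protocol Beta 34/70 = 48.6% → Regimen X
Stage III: Regimen X 30/65 = 46.2%, Protocol Beta 14/39 = 35.9% → Regimen X
Stage IV: Regimen X 67/201 = 33.3%, Protocol Beta 5/18 = 27.8% → Regimen X
Overall: Regimen X 167/382 = 43.7%, Protocol Beta 218/406 = 53.7% → Protocol Beta
Regimen X wins each disease group but Protocol Beta wins overall — the comparison reverses. Regimen X's patients skew toward stage IV, which has a lower base rate.

No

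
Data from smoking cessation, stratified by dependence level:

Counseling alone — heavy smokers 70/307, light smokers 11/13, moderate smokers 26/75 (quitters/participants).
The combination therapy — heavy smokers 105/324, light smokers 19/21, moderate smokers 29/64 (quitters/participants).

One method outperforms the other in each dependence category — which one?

the combination therapy

Heavy smokers: counseling alone 70/307 = 22.8%, the combination therapy 105/324 = 32.4% → the combination therapy
Light smokers: counseling alone 11/13 = 84.6%, the combination therapy 19/21 = 90.5% → the combination therapy
Moderate smokers: counseling alone 26/75 = 34.7%, the combination therapy 29/64 = 45.3% → the combination therapy
The combination therapy has the higher rate in all 3 groups.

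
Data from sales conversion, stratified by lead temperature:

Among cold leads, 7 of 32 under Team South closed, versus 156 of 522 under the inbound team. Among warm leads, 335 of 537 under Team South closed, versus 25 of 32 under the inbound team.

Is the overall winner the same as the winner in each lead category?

No

Cold: Team South 7/32 = 21.9%, the inbound team 156/522 = 29.9% → the inbound team
Warm: Team South 335/537 = 62.4%, the inbound team 25/32 = 78.1% → the inbound team
Overall: Team South 342/569 = 60.1%, the inbound team 181/554 = 32.7% → Team South
The inbound team wins each lead group but Team South wins overall — the comparison reverses. The inbound team's leads skew toward cold, which has a lower base rate.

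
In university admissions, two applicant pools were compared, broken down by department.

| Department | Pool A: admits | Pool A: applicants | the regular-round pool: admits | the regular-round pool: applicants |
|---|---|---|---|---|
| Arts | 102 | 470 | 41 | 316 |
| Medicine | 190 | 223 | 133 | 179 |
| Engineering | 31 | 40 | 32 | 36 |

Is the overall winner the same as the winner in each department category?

No

Arts: Pool A 102/470 = 21.7%, the regular-round pool 41/316 = 13.0% → Pool A
Medicine: Pool A 190/223 = 85.2%, the regular-round pool 133/179 = 74.3% → Pool A
Engineering: Pool A 31/40 = 77.5%, the regular-round pool 32/36 = 88.9% → the regular-round pool
Overall: Pool A 323/733 = 44.1%, the regular-round pool 206/531 = 38.8% → Pool A
Neither sweeps: Pool A wins 2 of 3 groups, the regular-round pool wins 1. Pool A wins overall but not every group — no Simpson reversal.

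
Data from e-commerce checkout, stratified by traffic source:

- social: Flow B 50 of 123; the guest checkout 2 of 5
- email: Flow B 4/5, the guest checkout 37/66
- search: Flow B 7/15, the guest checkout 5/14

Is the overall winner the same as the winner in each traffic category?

Social: Flow B 50/123 = 40.7%, the guest checkout 2/5 = 40.0% → Flow B
Email: Flow B 4/5 = 80.0%, the guest checkout 37/66 = 56.1% → Flow B
Search: Flow B 7/15 = 46.7%, the guest checkout 5/14 = 35.7% → Flow B
Overall: Flow B 61/143 = 42.7%, the guest checkout 44/85 = 51.8% → the guest checkout
Flow B wins each traffic group but the guest checkout wins overall — the comparison reverses. Flow B's sessions skew toward social, which has a lower base rate.

No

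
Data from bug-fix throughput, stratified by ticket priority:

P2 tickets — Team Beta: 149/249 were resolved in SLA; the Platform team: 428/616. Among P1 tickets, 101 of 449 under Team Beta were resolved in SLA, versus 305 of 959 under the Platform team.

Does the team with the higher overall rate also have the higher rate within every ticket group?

P2: Team Beta 149/249 = 59.8%, the Platform team 428/616 = 69.5% → the Platform team
P1: Team Beta 101/449 = 22.5%, the Platform team 305/959 = 31.8% → the Platform team
Overall: Team Beta 250/698 = 35.8%, the Platform team 733/1575 = 46.5% → the Platform team
The Platform team wins overall and in every ticket group — no reversal.

Yes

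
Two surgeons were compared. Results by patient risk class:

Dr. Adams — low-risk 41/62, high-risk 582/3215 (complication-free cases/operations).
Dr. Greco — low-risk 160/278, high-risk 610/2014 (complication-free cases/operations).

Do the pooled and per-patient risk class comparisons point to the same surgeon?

Low-risk: Dr. Adams 41/62 = 66.1%, Dr. Greco 160/278 = 57.6% → Dr. Adams
High-risk: Dr. Adams 582/3215 = 18.1%, Dr. Greco 610/2014 = 30.3% → Dr. Greco
Overall: Dr. Adams 623/3277 = 19.0%, Dr. Greco 770/2292 = 33.6% → Dr. Greco
Neither sweeps: Dr. Adams wins 1 of 2 groups, Dr. Greco wins 1. Dr. Greco wins overall but not every group — no Simpson reversal.

No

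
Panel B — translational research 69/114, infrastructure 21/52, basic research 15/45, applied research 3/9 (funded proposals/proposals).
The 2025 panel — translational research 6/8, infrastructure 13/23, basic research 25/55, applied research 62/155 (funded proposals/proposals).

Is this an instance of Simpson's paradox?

Translational research: Panel B 69/114 = 60.5%, the 2025 panel 6/8 = 75.0% → the 2025 panel
Infrastructure: Panel B 21/52 = 40.4%, the 2025 panel 13/23 = 56.5% → the 2025 panel
Basic research: Panel B 15/45 = 33.3%, the 2025 panel 25/55 = 45.5% → the 2025 panel
Applied research: Panel B 3/9 = 33.3%, the 2025 panel 62/155 = 40.0% → the 2025 panel
Overall: Panel B 108/220 = 49.1%, the 2025 panel 106/241 = 44.0% → Panel B
The 2025 panel wins each proposal group but Panel B wins overall — the comparison reverses. The 2025 panel's proposals skew toward applied research, which has a lower base rate.

Yes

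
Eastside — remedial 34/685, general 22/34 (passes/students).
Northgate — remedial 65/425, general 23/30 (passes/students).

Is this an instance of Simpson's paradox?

Remedial: Eastside 34/685 = 5.0%, Northgate 65/425 = 15.3% → Northgate
General: Eastside 22/34 = 64.7%, Northgate 23/30 = 76.7% → Northgate
Overall: Eastside 56/719 = 7.8%, Northgate 88/455 = 19.3% → Northgate
Northgate wins overall and in every student group — no reversal.

No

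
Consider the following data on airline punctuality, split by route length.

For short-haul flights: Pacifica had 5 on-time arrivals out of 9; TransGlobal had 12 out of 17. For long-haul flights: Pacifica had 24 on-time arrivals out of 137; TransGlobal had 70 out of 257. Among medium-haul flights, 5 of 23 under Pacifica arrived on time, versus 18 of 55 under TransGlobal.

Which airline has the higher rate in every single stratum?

Short-haul: Pacifica 5/9 = 55.6%, TransGlobal 12/17 = 70.6% → TransGlobal
Long-haul: Pacifica 24/137 = 17.5%, TransGlobal 70/257 = 27.2% → TransGlobal
Medium-haul: Pacifica 5/23 = 21.7%, TransGlobal 18/55 = 32.7% → TransGlobal
TransGlobal has the higher rate in all 3 groups.

TransGlobal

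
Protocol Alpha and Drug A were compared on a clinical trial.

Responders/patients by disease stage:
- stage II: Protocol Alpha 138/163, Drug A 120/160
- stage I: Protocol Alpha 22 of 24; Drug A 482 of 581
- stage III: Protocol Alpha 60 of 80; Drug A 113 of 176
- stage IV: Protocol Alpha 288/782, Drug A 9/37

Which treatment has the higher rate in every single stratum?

Protocol Alpha

Stage II: Protocol Alpha 138/163 = 84.7%, Drug A 120/160 = 75.0% → Protocol Alpha
Stage I: Protocol Alpha 22/24 = 91.7%, Drug A 482/581 = 83.0% → Protocol Alpha
Stage III: Protocol Alpha 60/80 = 75.0%, Drug A 113/176 = 64.2% → Protocol Alpha
Stage IV: Protocol Alpha 288/782 = 36.8%, Drug A 9/37 = 24.3% → Protocol Alpha
Protocol Alpha has the higher rate in all 4 groups.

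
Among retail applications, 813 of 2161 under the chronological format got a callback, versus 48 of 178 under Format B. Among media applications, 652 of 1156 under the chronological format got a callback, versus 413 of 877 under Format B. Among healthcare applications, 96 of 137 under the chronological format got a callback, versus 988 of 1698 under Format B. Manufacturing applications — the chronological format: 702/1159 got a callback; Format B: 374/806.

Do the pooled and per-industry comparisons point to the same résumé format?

Retail: the chronological format 813/2161 = 37.6%, Format B 48/178 = 27.0% → the chronological format
Media: the chronological format 652/1156 = 56.4%, Format B 413/877 = 47.1% → the chronological format
Healthcare: the chronological format 96/137 = 70.1%, Format B 988/1698 = 58.2% → the chronological format
Manufacturing: the chronological format 702/1159 = 60.6%, Format B 374/806 = 46.4% → the chronological format
Overall: the chronological format 2263/4613 = 49.1%, Format B 1823/3559 = 51.2% → Format B
The chronological format wins each industry group but Format B wins overall — the comparison reverses. The chronological format's applications skew toward retail, which has a lower base rate.

No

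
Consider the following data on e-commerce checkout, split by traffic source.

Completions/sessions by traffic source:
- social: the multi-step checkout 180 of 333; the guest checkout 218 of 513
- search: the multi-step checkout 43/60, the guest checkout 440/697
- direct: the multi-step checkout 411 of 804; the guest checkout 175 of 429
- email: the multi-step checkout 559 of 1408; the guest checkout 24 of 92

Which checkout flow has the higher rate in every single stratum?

the multi-step checkout

Social: the multi-step checkout 180/333 = 54.1%, the guest checkout 218/513 = 42.5% → the multi-step checkout
Search: the multi-step checkout 43/60 = 71.7%, the guest checkout 440/697 = 63.1% → the multi-step checkout
Direct: the multi-step checkout 411/804 = 51.1%, the guest checkout 175/429 = 40.8% → the multi-step checkout
Email: the multi-step checkout 559/1408 = 39.7%, the guest checkout 24/92 = 26.1% → the multi-step checkout
The multi-step checkout has the higher rate in all 4 groups.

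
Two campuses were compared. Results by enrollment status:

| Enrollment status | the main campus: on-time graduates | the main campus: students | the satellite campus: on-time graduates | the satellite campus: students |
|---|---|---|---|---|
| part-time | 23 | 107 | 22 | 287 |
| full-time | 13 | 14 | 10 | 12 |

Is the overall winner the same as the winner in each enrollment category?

Yes

Part-time: the main campus 23/107 = 21.5%, the satellite campus 22/287 = 7.7% → the main campus
Full-time: the main campus 13/14 = 92.9%, the satellite campus 10/12 = 83.3% → the main campus
Overall: the main campus 36/121 = 29.8%, the satellite campus 32/299 = 10.7% → the main campus
The main campus wins overall and in every enrollment group — no reversal.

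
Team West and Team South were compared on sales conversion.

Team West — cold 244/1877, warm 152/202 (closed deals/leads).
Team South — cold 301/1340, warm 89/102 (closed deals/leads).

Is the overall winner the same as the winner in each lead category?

Cold: Team West 244/1877 = 13.0%, Team South 301/1340 = 22.5% → Team South
Warm: Team West 152/202 = 75.2%, Team South 89/102 = 87.3% → Team South
Overall: Team West 396/2079 = 19.0%, Team South 390/1442 = 27.0% → Team South
Team South wins overall and in every lead group — no reversal.

Yes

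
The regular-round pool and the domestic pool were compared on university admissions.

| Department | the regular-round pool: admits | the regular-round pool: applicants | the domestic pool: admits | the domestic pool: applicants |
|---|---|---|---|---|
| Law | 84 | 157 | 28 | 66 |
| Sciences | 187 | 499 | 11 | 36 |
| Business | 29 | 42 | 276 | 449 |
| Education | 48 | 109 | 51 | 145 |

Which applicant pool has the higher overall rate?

Law: the regular-round pool 84/157 = 53.5%, the domestic pool 28/66 = 42.4% → the regular-round pool
Sciences: the regular-round pool 187/499 = 37.5%, the domestic pool 11/36 = 30.6% → the regular-round pool
Business: the regular-round pool 29/42 = 69.0%, the domestic pool 276/449 = 61.5% → the regular-round pool
Education: the regular-round pool 48/109 = 44.0%, the domestic pool 51/145 = 35.2% → the regular-round pool
Overall: the regular-round pool 348/807 = 43.1%, the domestic pool 366/696 = 52.6% → the domestic pool
(The regular-round pool wins every department group but the domestic pool wins overall — the regular-round pool's applicants skew toward the low-rate Sciences group.)

the domestic pool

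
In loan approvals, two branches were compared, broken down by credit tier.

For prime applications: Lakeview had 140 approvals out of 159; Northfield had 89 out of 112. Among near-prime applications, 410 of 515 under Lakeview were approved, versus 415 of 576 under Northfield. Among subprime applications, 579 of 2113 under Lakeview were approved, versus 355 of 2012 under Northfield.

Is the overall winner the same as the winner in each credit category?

Yes

Prime: Lakeview 140/159 = 88.1%, Northfield 89/112 = 79.5% → Lakeview
Near-prime: Lakeview 410/515 = 79.6%, Northfield 415/576 = 72.0% → Lakeview
Subprime: Lakeview 579/2113 = 27.4%, Northfield 355/2012 = 17.6% → Lakeview
Overall: Lakeview 1129/2787 = 40.5%, Northfield 859/2700 = 31.8% → Lakeview
Lakeview wins overall and in every credit group — no reversal.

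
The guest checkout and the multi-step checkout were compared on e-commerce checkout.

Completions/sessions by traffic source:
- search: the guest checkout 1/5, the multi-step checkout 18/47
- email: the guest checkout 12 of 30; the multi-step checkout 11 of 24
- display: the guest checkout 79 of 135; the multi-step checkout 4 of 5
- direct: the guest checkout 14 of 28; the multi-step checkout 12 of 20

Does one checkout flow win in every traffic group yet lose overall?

Yes

Search: the guest checkout 1/5 = 20.0%, the multi-step checkout 18/47 = 38.3% → the multi-step checkout
Email: the guest checkout 12/30 = 40.0%, the multi-step checkout 11/24 = 45.8% → the multi-step checkout
Display: the guest checkout 79/135 = 58.5%, the multi-step checkout 4/5 = 80.0% → the multi-step checkout
Direct: the guest checkout 14/28 = 50.0%, the multi-step checkout 12/20 = 60.0% → the multi-step checkout
Overall: the guest checkout 106/198 = 53.5%, the multi-step checkout 45/96 = 46.9% → the guest checkout
The multi-step checkout wins each traffic group but the guest checkout wins overall — the comparison reverses. The multi-step checkout's sessions skew toward search, which has a lower base rate.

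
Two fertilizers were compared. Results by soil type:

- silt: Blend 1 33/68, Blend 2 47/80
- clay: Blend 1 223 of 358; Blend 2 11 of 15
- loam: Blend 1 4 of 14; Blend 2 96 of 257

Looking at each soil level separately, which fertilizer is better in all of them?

Blend 2

Silt: Blend 1 33/68 = 48.5%, Blend 2 47/80 = 58.8% → Blend 2
Clay: Blend 1 223/358 = 62.3%, Blend 2 11/15 = 73.3% → Blend 2
Loam: Blend 1 4/14 = 28.6%, Blend 2 96/257 = 37.4% → Blend 2
Blend 2 has the higher rate in all 3 groups.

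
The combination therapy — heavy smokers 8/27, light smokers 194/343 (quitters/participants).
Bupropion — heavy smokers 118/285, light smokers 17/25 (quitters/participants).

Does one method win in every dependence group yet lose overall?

Yes

Heavy smokers: the combination therapy 8/27 = 29.6%, bupropion 118/285 = 41.4% → bupropion
Light smokers: the combination therapy 194/343 = 56.6%, bupropion 17/25 = 68.0% → bupropion
Overall: the combination therapy 202/370 = 54.6%, bupropion 135/310 = 43.5% → the combination therapy
Bupropion wins each dependence group but the combination therapy wins overall — the comparison reverses. Bupropion's participants skew toward heavy smokers, which has a lower base rate.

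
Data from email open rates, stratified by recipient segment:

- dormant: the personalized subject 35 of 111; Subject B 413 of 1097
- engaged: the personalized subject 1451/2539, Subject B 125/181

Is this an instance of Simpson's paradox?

Dormant: the personalized subject 35/111 = 31.5%, Subject B 413/1097 = 37.6% → Subject B
Engaged: the personalized subject 1451/2539 = 57.1%, Subject B 125/181 = 69.1% → Subject B
Overall: the personalized subject 1486/2650 = 56.1%, Subject B 538/1278 = 42.1% → the personalized subject
Subject B wins each recipient group but the personalized subject wins overall — the comparison reverses. Subject B's sends skew toward dormant, which has a lower base rate.

Yes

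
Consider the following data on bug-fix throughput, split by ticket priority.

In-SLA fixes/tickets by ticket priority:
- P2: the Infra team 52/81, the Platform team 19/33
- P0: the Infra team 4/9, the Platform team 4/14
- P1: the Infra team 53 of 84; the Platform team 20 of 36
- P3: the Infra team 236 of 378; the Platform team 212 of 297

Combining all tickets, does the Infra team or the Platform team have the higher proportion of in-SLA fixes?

P2: the Infra team 52/81 = 64.2%, the Platform team 19/33 = 57.6% → the Infra team
P0: the Infra team 4/9 = 44.4%, the Platform team 4/14 = 28.6% → the Infra team
P1: the Infra team 53/84 = 63.1%, the Platform team 20/36 = 55.6% → the Infra team
P3: the Infra team 236/378 = 62.4%, the Platform team 212/297 = 71.4% → the Platform team
Overall: the Infra team 345/552 = 62.5%, the Platform team 255/380 = 67.1% → the Platform team
(Neither sweeps every ticket group, but the Platform team has the higher pooled rate.)

the Platform team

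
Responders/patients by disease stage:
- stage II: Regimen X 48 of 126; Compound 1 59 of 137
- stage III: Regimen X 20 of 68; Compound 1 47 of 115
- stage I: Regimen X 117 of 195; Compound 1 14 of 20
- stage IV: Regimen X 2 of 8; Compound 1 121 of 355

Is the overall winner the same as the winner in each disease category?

Stage II: Regimen X 48/126 = 38.1%, Compound 1 59/137 = 43.1% → Compound 1
Stage III: Regimen X 20/68 = 29.4%, Compound 1 47/115 = 40.9% → Compound 1
Stage I: Regimen X 117/195 = 60.0%, Compound 1 14/20 = 70.0% → Compound 1
Stage IV: Regimen X 2/8 = 25.0%, Compound 1 121/355 = 34.1% → Compound 1
Overall: Regimen X 187/397 = 47.1%, Compound 1 241/627 = 38.4% → Regimen X
Compound 1 wins each disease group but Regimen X wins overall — the comparison reverses. Compound 1's patients skew toward stage IV, which has a lower base rate.

No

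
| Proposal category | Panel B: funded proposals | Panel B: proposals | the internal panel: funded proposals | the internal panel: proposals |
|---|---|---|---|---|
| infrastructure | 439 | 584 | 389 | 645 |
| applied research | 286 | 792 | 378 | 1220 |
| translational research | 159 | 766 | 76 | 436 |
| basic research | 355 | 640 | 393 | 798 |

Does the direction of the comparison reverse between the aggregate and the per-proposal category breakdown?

Infrastructure: Panel B 439/584 = 75.2%, the internal panel 389/645 = 60.3% → Panel B
Applied research: Panel B 286/792 = 36.1%, the internal panel 378/1220 = 31.0% → Panel B
Translational research: Panel B 159/766 = 20.8%, the internal panel 76/436 = 17.4% → Panel B
Basic research: Panel B 355/640 = 55.5%, the internal panel 393/798 = 49.2% → Panel B
Overall: Panel B 1239/2782 = 44.5%, the internal panel 1236/3099 = 39.9% → Panel B
Panel B wins overall and in every proposal group — no reversal.

No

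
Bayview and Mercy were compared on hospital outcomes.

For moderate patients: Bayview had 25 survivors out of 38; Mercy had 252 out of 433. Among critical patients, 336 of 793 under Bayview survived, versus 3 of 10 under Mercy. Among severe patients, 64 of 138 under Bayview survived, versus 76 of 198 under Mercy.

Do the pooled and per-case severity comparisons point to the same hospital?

No

Moderate: Bayview 25/38 = 65.8%, Mercy 252/433 = 58.2% → Bayview
Critical: Bayview 336/793 = 42.4%, Mercy 3/10 = 30.0% → Bayview
Severe: Bayview 64/138 = 46.4%, Mercy 76/198 = 38.4% → Bayview
Overall: Bayview 425/969 = 43.9%, Mercy 331/641 = 51.6% → Mercy
Bayview wins each case group but Mercy wins overall — the comparison reverses. Bayview's patients skew toward critical, which has a lower base rate.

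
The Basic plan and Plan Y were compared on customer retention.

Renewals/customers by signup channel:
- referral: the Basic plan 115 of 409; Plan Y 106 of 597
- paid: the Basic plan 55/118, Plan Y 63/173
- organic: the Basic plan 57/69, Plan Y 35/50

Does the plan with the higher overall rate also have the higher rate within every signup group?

Yes

Referral: the Basic plan 115/409 = 28.1%, Plan Y 106/597 = 17.8% → the Basic plan
Paid: the Basic plan 55/118 = 46.6%, Plan Y 63/173 = 36.4% → the Basic plan
Organic: the Basic plan 57/69 = 82.6%, Plan Y 35/50 = 70.0% → the Basic plan
Overall: the Basic plan 227/596 = 38.1%, Plan Y 204/820 = 24.9% → the Basic plan
The Basic plan wins overall and in every signup group — no reversal.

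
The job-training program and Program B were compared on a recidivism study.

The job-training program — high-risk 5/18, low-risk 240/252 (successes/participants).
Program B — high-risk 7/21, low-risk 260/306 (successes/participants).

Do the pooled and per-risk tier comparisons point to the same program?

High-risk: the job-training program 5/18 = 27.8%, Program B 7/21 = 33.3% → Program B
Low-risk: the job-training program 240/252 = 95.2%, Program B 260/306 = 85.0% → the job-training program
Overall: the job-training program 245/270 = 90.7%, Program B 267/327 = 81.7% → the job-training program
Neither sweeps: the job-training program wins 1 of 2 groups, Program B wins 1. The job-training program wins overall but not every group — no Simpson reversal.

No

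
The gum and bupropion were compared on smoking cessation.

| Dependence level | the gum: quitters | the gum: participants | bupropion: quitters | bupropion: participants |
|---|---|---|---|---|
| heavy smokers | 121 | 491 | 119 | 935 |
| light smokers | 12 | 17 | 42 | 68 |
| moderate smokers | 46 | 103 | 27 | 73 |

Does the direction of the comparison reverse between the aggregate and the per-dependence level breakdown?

Heavy smokers: the gum 121/491 = 24.6%, bupropion 119/935 = 12.7% → the gum
Light smokers: the gum 12/17 = 70.6%, bupropion 42/68 = 61.8% → the gum
Moderate smokers: the gum 46/103 = 44.7%, bupropion 27/73 = 37.0% → the gum
Overall: the gum 179/611 = 29.3%, bupropion 188/1076 = 17.5% → the gum
The gum wins overall and in every dependence group — no reversal.

No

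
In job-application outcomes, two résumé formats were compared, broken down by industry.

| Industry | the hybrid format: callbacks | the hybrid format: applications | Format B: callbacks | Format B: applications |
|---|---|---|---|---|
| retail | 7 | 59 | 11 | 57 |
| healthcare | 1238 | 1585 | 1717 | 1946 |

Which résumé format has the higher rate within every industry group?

Format B

Retail: the hybrid format 7/59 = 11.9%, Format B 11/57 = 19.3% → Format B
Healthcare: the hybrid format 1238/1585 = 78.1%, Format B 1717/1946 = 88.2% → Format B
Format B has the higher rate in both groups.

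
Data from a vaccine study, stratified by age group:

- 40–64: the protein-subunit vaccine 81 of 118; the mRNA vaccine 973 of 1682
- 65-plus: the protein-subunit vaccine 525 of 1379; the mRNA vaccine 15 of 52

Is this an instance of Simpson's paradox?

Yes

40–64: the protein-subunit vaccine 81/118 = 68.6%, the mRNA vaccine 973/1682 = 57.8% → the protein-subunit vaccine
65-plus: the protein-subunit vaccine 525/1379 = 38.1%, the mRNA vaccine 15/52 = 28.8% → the protein-subunit vaccine
Overall: the protein-subunit vaccine 606/1497 = 40.5%, the mRNA vaccine 988/1734 = 57.0% → the mRNA vaccine
The protein-subunit vaccine wins each age group but the mRNA vaccine wins overall — the comparison reverses. The protein-subunit vaccine's recipients skew toward 65-plus, which has a lower base rate.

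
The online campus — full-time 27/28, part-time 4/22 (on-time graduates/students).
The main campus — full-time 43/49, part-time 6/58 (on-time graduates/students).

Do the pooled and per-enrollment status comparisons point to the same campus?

Full-time: the online campus 27/28 = 96.4%, the main campus 43/49 = 87.8% → the online campus
Part-time: the online campus 4/22 = 18.2%, the main campus 6/58 = 10.3% → the online campus
Overall: the online campus 31/50 = 62.0%, the main campus 49/107 = 45.8% → the online campus
The online campus wins overall and in every enrollment group — no reversal.

Yes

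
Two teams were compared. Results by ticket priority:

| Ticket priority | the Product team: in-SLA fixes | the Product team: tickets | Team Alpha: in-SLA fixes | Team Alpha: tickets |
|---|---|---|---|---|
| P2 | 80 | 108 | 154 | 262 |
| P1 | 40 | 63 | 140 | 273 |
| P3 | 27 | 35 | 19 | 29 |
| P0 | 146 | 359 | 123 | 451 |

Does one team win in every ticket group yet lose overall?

No

P2: the Product team 80/108 = 74.1%, Team Alpha 154/262 = 58.8% → the Product team
P1: the Product team 40/63 = 63.5%, Team Alpha 140/273 = 51.3% → the Product team
P3: the Product team 27/35 = 77.1%, Team Alpha 19/29 = 65.5% → the Product team
P0: the Product team 146/359 = 40.7%, Team Alpha 123/451 = 27.3% → the Product team
Overall: the Product team 293/565 = 51.9%, Team Alpha 436/1015 = 43.0% → the Product team
The Product team wins overall and in every ticket group — no reversal.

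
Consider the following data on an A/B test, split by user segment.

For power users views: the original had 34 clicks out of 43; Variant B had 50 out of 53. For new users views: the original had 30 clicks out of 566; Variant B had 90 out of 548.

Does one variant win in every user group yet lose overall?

Power users: the original 34/43 = 79.1%, Variant B 50/53 = 94.3% → Variant B
New users: the original 30/566 = 5.3%, Variant B 90/548 = 16.4% → Variant B
Overall: the original 64/609 = 10.5%, Variant B 140/601 = 23.3% → Variant B
Variant B wins overall and in every user group — no reversal.

No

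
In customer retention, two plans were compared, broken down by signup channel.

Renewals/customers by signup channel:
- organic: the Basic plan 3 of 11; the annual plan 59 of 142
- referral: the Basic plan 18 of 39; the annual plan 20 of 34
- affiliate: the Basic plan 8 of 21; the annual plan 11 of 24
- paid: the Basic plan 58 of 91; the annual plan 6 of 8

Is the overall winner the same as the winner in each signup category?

No

Organic: the Basic plan 3/11 = 27.3%, the annual plan 59/142 = 41.5% → the annual plan
Referral: the Basic plan 18/39 = 46.2%, the annual plan 20/34 = 58.8% → the annual plan
Affiliate: the Basic plan 8/21 = 38.1%, the annual plan 11/24 = 45.8% → the annual plan
Paid: the Basic plan 58/91 = 63.7%, the annual plan 6/8 = 75.0% → the annual plan
Overall: the Basic plan 87/162 = 53.7%, the annual plan 96/208 = 46.2% → the Basic plan
The annual plan wins each signup group but the Basic plan wins overall — the comparison reverses. The annual plan's customers skew toward organic, which has a lower base rate.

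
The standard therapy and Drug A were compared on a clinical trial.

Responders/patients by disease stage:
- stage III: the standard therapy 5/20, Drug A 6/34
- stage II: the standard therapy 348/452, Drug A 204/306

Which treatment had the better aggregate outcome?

Stage III: the standard therapy 5/20 = 25.0%, Drug A 6/34 = 17.6% → the standard therapy
Stage II: the standard therapy 348/452 = 77.0%, Drug A 204/306 = 66.7% → the standard therapy
Overall: the standard therapy 353/472 = 74.8%, Drug A 210/340 = 61.8% → the standard therapy

the standard therapy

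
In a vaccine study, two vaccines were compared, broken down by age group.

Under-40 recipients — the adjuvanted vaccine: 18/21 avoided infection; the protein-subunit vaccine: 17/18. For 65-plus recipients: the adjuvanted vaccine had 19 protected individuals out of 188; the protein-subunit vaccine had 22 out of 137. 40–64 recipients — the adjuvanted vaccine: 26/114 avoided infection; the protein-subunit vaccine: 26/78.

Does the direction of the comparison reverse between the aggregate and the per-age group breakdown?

No

Under-40: the adjuvanted vaccine 18/21 = 85.7%, the protein-subunit vaccine 17/18 = 94.4% → the protein-subunit vaccine
65-plus: the adjuvanted vaccine 19/188 = 10.1%, the protein-subunit vaccine 22/137 = 16.1% → the protein-subunit vaccine
40–64: the adjuvanted vaccine 26/114 = 22.8%, the protein-subunit vaccine 26/78 = 33.3% → the protein-subunit vaccine
Overall: the adjuvanted vaccine 63/323 = 19.5%, the protein-subunit vaccine 65/233 = 27.9% → the protein-subunit vaccine
The protein-subunit vaccine wins overall and in every age group — no reversal.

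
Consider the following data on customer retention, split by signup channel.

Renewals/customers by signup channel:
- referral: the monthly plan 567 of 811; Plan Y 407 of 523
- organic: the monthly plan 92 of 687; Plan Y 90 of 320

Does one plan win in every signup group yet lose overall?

No

Referral: the monthly plan 567/811 = 69.9%, Plan Y 407/523 = 77.8% → Plan Y
Organic: the monthly plan 92/687 = 13.4%, Plan Y 90/320 = 28.1% → Plan Y
Overall: the monthly plan 659/1498 = 44.0%, Plan Y 497/843 = 59.0% → Plan Y
Plan Y wins overall and in every signup group — no reversal.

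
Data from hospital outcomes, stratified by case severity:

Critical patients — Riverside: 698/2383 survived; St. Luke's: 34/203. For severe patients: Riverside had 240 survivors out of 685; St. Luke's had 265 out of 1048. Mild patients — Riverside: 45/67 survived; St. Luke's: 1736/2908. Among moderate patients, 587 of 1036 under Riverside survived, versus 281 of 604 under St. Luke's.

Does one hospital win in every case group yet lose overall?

Critical: Riverside 698/2383 = 29.3%, St. Luke's 34/203 = 16.7% → Riverside
Severe: Riverside 240/685 = 35.0%, St. Luke's 265/1048 = 25.3% → Riverside
Mild: Riverside 45/67 = 67.2%, St. Luke's 1736/2908 = 59.7% → Riverside
Moderate: Riverside 587/1036 = 56.7%, St. Luke's 281/604 = 46.5% → Riverside
Overall: Riverside 1570/4171 = 37.6%, St. Luke's 2316/4763 = 48.6% → St. Luke's
Riverside wins each case group but St. Luke's wins overall — the comparison reverses. Riverside's patients skew toward critical, which has a lower base rate.

Yes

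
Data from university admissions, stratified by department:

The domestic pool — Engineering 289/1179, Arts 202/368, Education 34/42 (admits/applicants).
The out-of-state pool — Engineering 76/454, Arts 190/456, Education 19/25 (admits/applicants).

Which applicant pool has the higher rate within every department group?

Engineering: the domestic pool 289/1179 = 24.5%, the out-of-state pool 76/454 = 16.7% → the domestic pool
Arts: the domestic pool 202/368 = 54.9%, the out-of-state pool 190/456 = 41.7% → the domestic pool
Education: the domestic pool 34/42 = 81.0%, the out-of-state pool 19/25 = 76.0% → the domestic pool
The domestic pool has the higher rate in all 3 groups.

the domestic pool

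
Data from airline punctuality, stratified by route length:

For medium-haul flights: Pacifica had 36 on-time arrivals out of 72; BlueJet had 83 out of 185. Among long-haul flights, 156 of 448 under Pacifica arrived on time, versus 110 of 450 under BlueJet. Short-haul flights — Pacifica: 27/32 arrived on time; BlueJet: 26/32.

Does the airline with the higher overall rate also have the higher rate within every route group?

Medium-haul: Pacifica 36/72 = 50.0%, BlueJet 83/185 = 44.9% → Pacifica
Long-haul: Pacifica 156/448 = 34.8%, BlueJet 110/450 = 24.4% → Pacifica
Short-haul: Pacifica 27/32 = 84.4%, BlueJet 26/32 = 81.2% → Pacifica
Overall: Pacifica 219/552 = 39.7%, BlueJet 219/667 = 32.8% → Pacifica
Pacifica wins overall and in every route group — no reversal.

Yes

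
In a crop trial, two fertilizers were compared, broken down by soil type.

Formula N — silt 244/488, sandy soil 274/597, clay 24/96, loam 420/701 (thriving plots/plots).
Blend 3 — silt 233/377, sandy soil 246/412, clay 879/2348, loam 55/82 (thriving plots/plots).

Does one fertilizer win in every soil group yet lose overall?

Silt: Formula N 244/488 = 50.0%, Blend 3 233/377 = 61.8% → Blend 3
Sandy soil: Formula N 274/597 = 45.9%, Blend 3 246/412 = 59.7% → Blend 3
Clay: Formula N 24/96 = 25.0%, Blend 3 879/2348 = 37.4% → Blend 3
Loam: Formula N 420/701 = 59.9%, Blend 3 55/82 = 67.1% → Blend 3
Overall: Formula N 962/1882 = 51.1%, Blend 3 1413/3219 = 43.9% → Formula N
Blend 3 wins each soil group but Formula N wins overall — the comparison reverses. Blend 3's plots skew toward clay, which has a lower base rate.

Yes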